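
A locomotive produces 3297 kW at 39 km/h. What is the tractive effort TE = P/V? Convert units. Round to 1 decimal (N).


Convert: P = 3297 kW = 3297000 W
V = 39 / 3.6 = 10.8333 m/s
TE = 3297000 / 10.8333
TE = 304338.5 N

304338.5


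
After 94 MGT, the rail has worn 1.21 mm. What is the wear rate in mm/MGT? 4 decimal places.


Wear rate = total wear / cumulative tonnage
Rate = 1.21 / 94
Rate = 0.0129 mm/MGT

0.0129


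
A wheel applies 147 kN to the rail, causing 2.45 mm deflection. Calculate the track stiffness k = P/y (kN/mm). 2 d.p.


Track stiffness k = P / y
k = 147 / 2.45
k = 60.00 kN/mm

60.00


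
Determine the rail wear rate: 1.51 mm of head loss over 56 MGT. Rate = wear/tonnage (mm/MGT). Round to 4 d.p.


Wear rate = total wear / cumulative tonnage
Rate = 1.51 / 56
Rate = 0.0270 mm/MGT

0.0270


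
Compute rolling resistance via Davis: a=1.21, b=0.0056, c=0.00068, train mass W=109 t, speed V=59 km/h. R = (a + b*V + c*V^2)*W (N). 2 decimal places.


b*V = 0.0056 * 59 = 0.3304
c*V^2 = 0.00068 * 3481 = 2.36708
R_per_t = 1.21 + 0.3304 + 2.36708 = 3.90748 N/t
R_total = 3.90748 * 109 = 425.92 N

425.92


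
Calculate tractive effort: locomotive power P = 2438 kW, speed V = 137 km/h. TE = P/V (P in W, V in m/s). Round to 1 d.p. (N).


Convert: P = 2438 kW = 2438000 W
V = 137 / 3.6 = 38.0556 m/s
TE = 2438000 / 38.0556
TE = 64064.2 N

64064.2


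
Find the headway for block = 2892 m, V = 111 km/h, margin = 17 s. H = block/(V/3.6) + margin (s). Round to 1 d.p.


V = 111 / 3.6 = 30.8333 m/s
Block traversal time = 2892 / 30.8333 = 93.7946 s
Headway = 93.7946 + 17
Headway = 110.8 s

110.8


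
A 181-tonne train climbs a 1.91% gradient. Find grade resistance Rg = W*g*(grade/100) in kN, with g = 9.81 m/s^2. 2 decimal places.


Rg = W * 9.81 * grade / 100
Rg = 181 * 9.81 * 1.91 / 100
Rg = 1775.61 * 0.0191
Rg = 33.91 kN

33.91


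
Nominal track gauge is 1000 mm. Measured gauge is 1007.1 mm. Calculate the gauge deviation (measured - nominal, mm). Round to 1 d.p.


Deviation = measured - nominal
Deviation = 1007.1 - 1000
Deviation = 7.1 mm

7.1


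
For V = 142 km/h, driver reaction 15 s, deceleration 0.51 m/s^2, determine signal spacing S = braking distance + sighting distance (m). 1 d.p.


V = 142 / 3.6 = 39.4444 m/s
Braking distance = 39.4444^2 / (2*0.51) = 1525.3571 m
Sighting distance = 39.4444 * 15 = 591.6667 m
S = 1525.3571 + 591.6667 = 2117.0 m

2117.0


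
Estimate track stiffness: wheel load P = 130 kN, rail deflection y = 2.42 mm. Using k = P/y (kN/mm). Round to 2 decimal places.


Track stiffness k = P / y
k = 130 / 2.42
k = 53.72 kN/mm

53.72


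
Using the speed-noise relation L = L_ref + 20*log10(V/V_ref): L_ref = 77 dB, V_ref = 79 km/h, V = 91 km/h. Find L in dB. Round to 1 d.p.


V/V_ref = 91 / 79 = 1.151899
log10(1.151899) = 0.061414
20 * 0.061414 = 1.2283
L = 77 + 1.2283 = 78.2 dB

78.2


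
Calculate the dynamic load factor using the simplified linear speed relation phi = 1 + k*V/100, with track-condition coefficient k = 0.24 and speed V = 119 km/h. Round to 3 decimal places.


phi = 1 + k * V / 100
phi = 1 + 0.24 * 119 / 100
phi = 1 + 0.2856
phi = 1.286

1.286


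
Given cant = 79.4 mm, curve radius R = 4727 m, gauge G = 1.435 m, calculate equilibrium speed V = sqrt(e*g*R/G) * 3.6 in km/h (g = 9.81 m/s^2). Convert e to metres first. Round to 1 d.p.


Convert cant: e = 79.4 mm = 0.0794 m
V_ms = sqrt(0.0794 * 9.81 * 4727 / 1.435)
V_ms = sqrt(2565.802424) = 50.6538 m/s
V = 50.6538 * 3.6 = 182.4 km/h

182.4


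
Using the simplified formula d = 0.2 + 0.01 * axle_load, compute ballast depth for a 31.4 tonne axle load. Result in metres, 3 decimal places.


d = 0.2 + 0.01 * 31.4
d = 0.2 + 0.314
d = 0.514 m

0.514


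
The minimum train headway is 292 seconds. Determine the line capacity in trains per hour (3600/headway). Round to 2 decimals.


Capacity = 3600 / headway
Capacity = 3600 / 292
Capacity = 12.33 trains/hour

12.33


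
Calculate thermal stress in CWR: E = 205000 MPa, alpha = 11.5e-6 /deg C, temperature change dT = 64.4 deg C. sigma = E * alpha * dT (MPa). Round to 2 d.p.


sigma = E * alpha * dT
sigma = 205000 * 11.5e-6 * 64.4
sigma = 2.3575 * 64.4
sigma = 151.82 MPa

151.82


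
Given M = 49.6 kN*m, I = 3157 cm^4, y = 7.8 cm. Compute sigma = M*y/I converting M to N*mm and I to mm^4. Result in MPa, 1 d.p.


Convert units:
M = 49.6 kN*m = 49600000 N*mm
y = 7.8 cm = 78 mm
I = 3157 cm^4 = 31570000 mm^4
sigma = 49600000 * 78 / 31570000
sigma = 122.5 MPa

122.5


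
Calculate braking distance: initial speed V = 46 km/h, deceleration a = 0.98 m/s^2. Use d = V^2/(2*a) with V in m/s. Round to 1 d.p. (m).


Convert speed: V = 46 / 3.6 = 12.7778 m/s
V^2 = 163.2716
d = 163.2716 / (2 * 0.98)
d = 163.2716 / 1.96
d = 83.3 m

83.3


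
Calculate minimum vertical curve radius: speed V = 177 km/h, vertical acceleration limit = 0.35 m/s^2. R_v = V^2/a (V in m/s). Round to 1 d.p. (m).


Convert speed: V = 177 / 3.6 = 49.1667 m/s
V^2 = 2417.3611 m^2/s^2
R_v = 2417.3611 / 0.35
R_v = 6906.7 m

6906.7


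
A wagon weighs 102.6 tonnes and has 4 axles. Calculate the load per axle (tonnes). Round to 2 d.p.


Load per axle = total weight / number of axles
Load = 102.6 / 4
Load = 25.65 tonnes

25.65


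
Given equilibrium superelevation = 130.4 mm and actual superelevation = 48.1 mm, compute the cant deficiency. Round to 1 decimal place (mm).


Cant deficiency = equilibrium cant - actual cant
CD = 130.4 - 48.1
CD = 82.3 mm

82.3


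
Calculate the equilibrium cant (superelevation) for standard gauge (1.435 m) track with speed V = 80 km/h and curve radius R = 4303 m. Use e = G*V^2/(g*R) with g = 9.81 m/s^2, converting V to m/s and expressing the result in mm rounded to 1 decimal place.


Convert speed: V = 80 / 3.6 = 22.2222 m/s
Apply formula: e = 1.435 * 22.2222^2 / (9.81 * 4303)
e = 1.435 * 493.8272 / 42212.43
e = 0.016788 m = 16.8 mm

16.8


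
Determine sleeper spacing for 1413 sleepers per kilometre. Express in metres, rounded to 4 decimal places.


Spacing = 1000 m / number of sleepers
Spacing = 1000 / 1413
Spacing = 0.7077 m

0.7077


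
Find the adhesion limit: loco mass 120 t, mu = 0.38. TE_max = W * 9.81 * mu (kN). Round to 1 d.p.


TE_max = W * g * mu
TE_max = 120 * 9.81 * 0.38
TE_max = 1177.2 * 0.38
TE_max = 447.3 kN

447.3


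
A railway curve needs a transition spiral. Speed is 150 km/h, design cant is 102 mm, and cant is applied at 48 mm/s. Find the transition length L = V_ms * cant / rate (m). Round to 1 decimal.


Convert speed: V = 150 / 3.6 = 41.6667 m/s
L = 41.6667 * 102 / 48
L = 4250.0 / 48
L = 88.5 m

88.5


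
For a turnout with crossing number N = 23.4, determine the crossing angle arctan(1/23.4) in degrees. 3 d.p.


1/N = 1/23.4 = 0.042735
angle = arctan(0.042735) = 0.042709 rad
angle = 0.042709 * 180/pi = 2.447 degrees

2.447


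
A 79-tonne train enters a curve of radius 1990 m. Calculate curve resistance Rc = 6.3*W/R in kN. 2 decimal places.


Rc = 6.3 * W / R
Rc = 6.3 * 79 / 1990
Rc = 497.7 / 1990
Rc = 0.25 kN

0.25


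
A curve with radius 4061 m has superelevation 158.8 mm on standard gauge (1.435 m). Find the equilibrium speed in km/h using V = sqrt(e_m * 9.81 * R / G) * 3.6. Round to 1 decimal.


Convert cant: e = 158.8 mm = 0.1588 m
V_ms = sqrt(0.1588 * 9.81 * 4061 / 1.435)
V_ms = sqrt(4408.59896) = 66.3973 m/s
V = 66.3973 * 3.6 = 239.0 km/h

239.0


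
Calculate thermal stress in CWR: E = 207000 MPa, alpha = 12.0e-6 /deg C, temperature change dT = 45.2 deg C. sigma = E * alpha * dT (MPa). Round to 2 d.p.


sigma = E * alpha * dT
sigma = 207000 * 12.0e-6 * 45.2
sigma = 2.484 * 45.2
sigma = 112.28 MPa

112.28


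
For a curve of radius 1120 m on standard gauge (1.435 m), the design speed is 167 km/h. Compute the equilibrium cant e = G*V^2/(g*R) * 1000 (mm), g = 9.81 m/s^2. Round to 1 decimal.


Convert speed: V = 167 / 3.6 = 46.3889 m/s
Apply formula: e = 1.435 * 46.3889^2 / (9.81 * 1120)
e = 1.435 * 2151.929 / 10987.2
e = 0.281056 m = 281.1 mm

281.1


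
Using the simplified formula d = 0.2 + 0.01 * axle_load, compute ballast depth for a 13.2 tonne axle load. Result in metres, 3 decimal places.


d = 0.2 + 0.01 * 13.2
d = 0.2 + 0.132
d = 0.332 m

0.332


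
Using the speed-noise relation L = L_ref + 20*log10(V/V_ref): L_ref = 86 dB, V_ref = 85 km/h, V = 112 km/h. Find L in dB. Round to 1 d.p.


V/V_ref = 112 / 85 = 1.317647
log10(1.317647) = 0.119799
20 * 0.119799 = 2.396
L = 86 + 2.396 = 88.4 dB

88.4


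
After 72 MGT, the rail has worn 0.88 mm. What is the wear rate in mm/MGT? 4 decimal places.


Wear rate = total wear / cumulative tonnage
Rate = 0.88 / 72
Rate = 0.0122 mm/MGT

0.0122


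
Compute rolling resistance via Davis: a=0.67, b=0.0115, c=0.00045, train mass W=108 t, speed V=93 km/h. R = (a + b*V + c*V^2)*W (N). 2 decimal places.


b*V = 0.0115 * 93 = 1.0695
c*V^2 = 0.00045 * 8649 = 3.89205
R_per_t = 0.67 + 1.0695 + 3.89205 = 5.63155 N/t
R_total = 5.63155 * 108 = 608.21 N

608.21


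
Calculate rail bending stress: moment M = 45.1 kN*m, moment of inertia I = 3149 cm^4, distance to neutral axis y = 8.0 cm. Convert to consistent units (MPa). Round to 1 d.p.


Convert units:
M = 45.1 kN*m = 45100000 N*mm
y = 8.0 cm = 80 mm
I = 3149 cm^4 = 31490000 mm^4
sigma = 45100000 * 80 / 31490000
sigma = 114.6 MPa

114.6


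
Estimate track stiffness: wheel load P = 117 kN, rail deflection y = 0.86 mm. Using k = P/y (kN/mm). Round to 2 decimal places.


Track stiffness k = P / y
k = 117 / 0.86
k = 136.05 kN/mm

136.05


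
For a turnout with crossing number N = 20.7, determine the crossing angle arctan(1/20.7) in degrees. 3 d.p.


1/N = 1/20.7 = 0.048309
angle = arctan(0.048309) = 0.048272 rad
angle = 0.048272 * 180/pi = 2.766 degrees

2.766


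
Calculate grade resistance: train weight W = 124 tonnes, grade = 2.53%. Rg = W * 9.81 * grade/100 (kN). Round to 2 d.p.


Rg = W * 9.81 * grade / 100
Rg = 124 * 9.81 * 2.53 / 100
Rg = 1216.44 * 0.0253
Rg = 30.78 kN

30.78


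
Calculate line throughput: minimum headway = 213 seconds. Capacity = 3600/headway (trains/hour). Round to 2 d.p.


Capacity = 3600 / headway
Capacity = 3600 / 213
Capacity = 16.90 trains/hour

16.90


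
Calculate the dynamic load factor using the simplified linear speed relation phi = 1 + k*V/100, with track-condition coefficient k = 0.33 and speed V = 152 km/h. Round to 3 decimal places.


phi = 1 + k * V / 100
phi = 1 + 0.33 * 152 / 100
phi = 1 + 0.5016
phi = 1.502

1.502


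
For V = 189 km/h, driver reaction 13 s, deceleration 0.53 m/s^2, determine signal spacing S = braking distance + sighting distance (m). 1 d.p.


V = 189 / 3.6 = 52.5 m/s
Braking distance = 52.5^2 / (2*0.53) = 2600.2358 m
Sighting distance = 52.5 * 13 = 682.5 m
S = 2600.2358 + 682.5 = 3282.7 m

3282.7


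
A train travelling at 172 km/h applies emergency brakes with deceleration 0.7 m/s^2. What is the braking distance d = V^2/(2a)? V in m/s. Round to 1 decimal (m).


Convert speed: V = 172 / 3.6 = 47.7778 m/s
V^2 = 2282.716
d = 2282.716 / (2 * 0.7)
d = 2282.716 / 1.4
d = 1630.5 m

1630.5


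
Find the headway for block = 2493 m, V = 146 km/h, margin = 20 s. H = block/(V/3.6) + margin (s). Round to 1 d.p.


V = 146 / 3.6 = 40.5556 m/s
Block traversal time = 2493 / 40.5556 = 61.4712 s
Headway = 61.4712 + 20
Headway = 81.5 s

81.5


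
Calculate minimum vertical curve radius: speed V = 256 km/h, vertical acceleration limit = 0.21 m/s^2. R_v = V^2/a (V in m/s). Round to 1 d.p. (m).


Convert speed: V = 256 / 3.6 = 71.1111 m/s
V^2 = 5056.7901 m^2/s^2
R_v = 5056.7901 / 0.21
R_v = 24080.0 m

24080.0


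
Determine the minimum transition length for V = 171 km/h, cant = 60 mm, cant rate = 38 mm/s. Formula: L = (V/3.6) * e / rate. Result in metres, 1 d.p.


Convert speed: V = 171 / 3.6 = 47.5 m/s
L = 47.5 * 60 / 38
L = 2850.0 / 38
L = 75.0 m

75.0


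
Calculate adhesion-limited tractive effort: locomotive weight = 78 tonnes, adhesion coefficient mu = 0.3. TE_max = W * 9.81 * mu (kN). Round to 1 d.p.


TE_max = W * g * mu
TE_max = 78 * 9.81 * 0.3
TE_max = 765.18 * 0.3
TE_max = 229.6 kN

229.6


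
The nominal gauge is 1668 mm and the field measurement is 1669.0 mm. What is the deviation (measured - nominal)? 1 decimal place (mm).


Deviation = measured - nominal
Deviation = 1669.0 - 1668
Deviation = 1.0 mm

1.0


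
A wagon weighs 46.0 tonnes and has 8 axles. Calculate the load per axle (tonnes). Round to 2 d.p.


Load per axle = total weight / number of axles
Load = 46.0 / 8
Load = 5.75 tonnes

5.75


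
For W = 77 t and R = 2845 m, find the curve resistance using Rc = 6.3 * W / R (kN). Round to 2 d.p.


Rc = 6.3 * W / R
Rc = 6.3 * 77 / 2845
Rc = 485.1 / 2845
Rc = 0.17 kN

0.17


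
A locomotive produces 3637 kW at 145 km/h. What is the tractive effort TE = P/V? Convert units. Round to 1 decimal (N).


Convert: P = 3637 kW = 3637000 W
V = 145 / 3.6 = 40.2778 m/s
TE = 3637000 / 40.2778
TE = 90297.9 N

90297.9


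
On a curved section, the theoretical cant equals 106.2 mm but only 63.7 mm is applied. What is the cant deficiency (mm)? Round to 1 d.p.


Cant deficiency = equilibrium cant - actual cant
CD = 106.2 - 63.7
CD = 42.5 mm

42.5


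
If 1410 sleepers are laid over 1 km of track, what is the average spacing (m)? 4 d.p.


Spacing = 1000 m / number of sleepers
Spacing = 1000 / 1410
Spacing = 0.7092 m

0.7092


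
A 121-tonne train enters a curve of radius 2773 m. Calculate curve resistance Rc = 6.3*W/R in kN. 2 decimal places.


Rc = 6.3 * W / R
Rc = 6.3 * 121 / 2773
Rc = 762.3 / 2773
Rc = 0.27 kN

0.27


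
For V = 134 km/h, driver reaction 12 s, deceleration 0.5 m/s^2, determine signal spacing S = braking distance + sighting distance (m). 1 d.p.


V = 134 / 3.6 = 37.2222 m/s
Braking distance = 37.2222^2 / (2*0.5) = 1385.4938 m
Sighting distance = 37.2222 * 12 = 446.6667 m
S = 1385.4938 + 446.6667 = 1832.2 m

1832.2


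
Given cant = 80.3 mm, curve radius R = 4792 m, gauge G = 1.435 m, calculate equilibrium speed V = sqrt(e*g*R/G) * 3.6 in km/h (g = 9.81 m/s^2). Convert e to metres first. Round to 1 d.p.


Convert cant: e = 80.3 mm = 0.0803 m
V_ms = sqrt(0.0803 * 9.81 * 4792 / 1.435)
V_ms = sqrt(2630.567565) = 51.2891 m/s
V = 51.2891 * 3.6 = 184.6 km/h

184.6


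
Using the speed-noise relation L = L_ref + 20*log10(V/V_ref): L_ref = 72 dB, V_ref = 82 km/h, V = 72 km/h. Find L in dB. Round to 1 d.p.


V/V_ref = 72 / 82 = 0.878049
log10(0.878049) = -0.056481
20 * -0.056481 = -1.1296
L = 72 + -1.1296 = 70.9 dB

70.9


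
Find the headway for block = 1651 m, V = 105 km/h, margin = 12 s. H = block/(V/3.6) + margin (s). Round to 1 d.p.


V = 105 / 3.6 = 29.1667 m/s
Block traversal time = 1651 / 29.1667 = 56.6057 s
Headway = 56.6057 + 12
Headway = 68.6 s

68.6


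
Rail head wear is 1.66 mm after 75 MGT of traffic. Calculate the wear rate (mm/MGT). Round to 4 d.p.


Wear rate = total wear / cumulative tonnage
Rate = 1.66 / 75
Rate = 0.0221 mm/MGT

0.0221


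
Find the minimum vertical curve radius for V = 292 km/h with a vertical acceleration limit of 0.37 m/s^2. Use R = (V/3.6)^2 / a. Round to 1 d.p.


Convert speed: V = 292 / 3.6 = 81.1111 m/s
V^2 = 6579.0123 m^2/s^2
R_v = 6579.0123 / 0.37
R_v = 17781.1 m

17781.1


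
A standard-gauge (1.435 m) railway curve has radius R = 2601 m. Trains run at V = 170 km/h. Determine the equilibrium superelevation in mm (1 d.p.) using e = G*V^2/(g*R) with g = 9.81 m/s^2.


Convert speed: V = 170 / 3.6 = 47.2222 m/s
Apply formula: e = 1.435 * 47.2222^2 / (9.81 * 2601)
e = 1.435 * 2229.9383 / 25515.81
e = 0.125411 m = 125.4 mm

125.4


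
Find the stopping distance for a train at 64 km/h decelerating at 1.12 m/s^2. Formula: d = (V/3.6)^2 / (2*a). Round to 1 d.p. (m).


Convert speed: V = 64 / 3.6 = 17.7778 m/s
V^2 = 316.0494
d = 316.0494 / (2 * 1.12)
d = 316.0494 / 2.24
d = 141.1 m

141.1


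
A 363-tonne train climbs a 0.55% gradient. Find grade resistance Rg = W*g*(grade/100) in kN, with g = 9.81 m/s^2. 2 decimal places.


Rg = W * 9.81 * grade / 100
Rg = 363 * 9.81 * 0.55 / 100
Rg = 3561.03 * 0.0055
Rg = 19.59 kN

19.59


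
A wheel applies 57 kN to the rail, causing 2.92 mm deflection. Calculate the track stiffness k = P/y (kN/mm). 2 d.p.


Track stiffness k = P / y
k = 57 / 2.92
k = 19.52 kN/mm

19.52


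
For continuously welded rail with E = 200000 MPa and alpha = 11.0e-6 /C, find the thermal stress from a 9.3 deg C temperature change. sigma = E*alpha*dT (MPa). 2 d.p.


sigma = E * alpha * dT
sigma = 200000 * 11.0e-6 * 9.3
sigma = 2.2 * 9.3
sigma = 20.46 MPa

20.46


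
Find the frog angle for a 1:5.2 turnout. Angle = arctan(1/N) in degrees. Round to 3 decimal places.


1/N = 1/5.2 = 0.192308
angle = arctan(0.192308) = 0.189988 rad
angle = 0.189988 * 180/pi = 10.886 degrees

10.886


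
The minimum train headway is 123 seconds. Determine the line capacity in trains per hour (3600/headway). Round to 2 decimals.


Capacity = 3600 / headway
Capacity = 3600 / 123
Capacity = 29.27 trains/hour

29.27


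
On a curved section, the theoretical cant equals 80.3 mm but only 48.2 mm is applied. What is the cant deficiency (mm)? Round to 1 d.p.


Cant deficiency = equilibrium cant - actual cant
CD = 80.3 - 48.2
CD = 32.1 mm

32.1


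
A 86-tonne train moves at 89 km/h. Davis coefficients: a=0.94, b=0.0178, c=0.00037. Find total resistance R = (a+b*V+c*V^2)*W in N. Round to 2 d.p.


b*V = 0.0178 * 89 = 1.5842
c*V^2 = 0.00037 * 7921 = 2.93077
R_per_t = 0.94 + 1.5842 + 2.93077 = 5.45497 N/t
R_total = 5.45497 * 86 = 469.13 N

469.13


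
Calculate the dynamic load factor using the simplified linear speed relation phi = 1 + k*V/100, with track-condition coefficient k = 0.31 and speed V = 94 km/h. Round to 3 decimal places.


phi = 1 + k * V / 100
phi = 1 + 0.31 * 94 / 100
phi = 1 + 0.2914
phi = 1.291

1.291


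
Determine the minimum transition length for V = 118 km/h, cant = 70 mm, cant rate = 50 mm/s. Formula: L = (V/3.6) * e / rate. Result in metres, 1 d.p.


Convert speed: V = 118 / 3.6 = 32.7778 m/s
L = 32.7778 * 70 / 50
L = 2294.4444 / 50
L = 45.9 m

45.9


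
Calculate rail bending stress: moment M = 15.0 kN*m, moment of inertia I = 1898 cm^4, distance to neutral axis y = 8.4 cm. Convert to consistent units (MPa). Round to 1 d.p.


Convert units:
M = 15.0 kN*m = 15000000 N*mm
y = 8.4 cm = 84 mm
I = 1898 cm^4 = 18980000 mm^4
sigma = 15000000 * 84 / 18980000
sigma = 66.4 MPa

66.4


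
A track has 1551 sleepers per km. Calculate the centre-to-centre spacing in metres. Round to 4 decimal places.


Spacing = 1000 m / number of sleepers
Spacing = 1000 / 1551
Spacing = 0.6447 m

0.6447


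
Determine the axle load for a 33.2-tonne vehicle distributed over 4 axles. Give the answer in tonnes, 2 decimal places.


Load per axle = total weight / number of axles
Load = 33.2 / 4
Load = 8.30 tonnes

8.30


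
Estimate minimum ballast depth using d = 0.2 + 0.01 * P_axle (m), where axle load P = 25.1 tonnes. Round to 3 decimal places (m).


d = 0.2 + 0.01 * 25.1
d = 0.2 + 0.251
d = 0.451 m

0.451


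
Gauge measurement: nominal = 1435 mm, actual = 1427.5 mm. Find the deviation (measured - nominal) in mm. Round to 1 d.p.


Deviation = measured - nominal
Deviation = 1427.5 - 1435
Deviation = -7.5 mm

-7.5


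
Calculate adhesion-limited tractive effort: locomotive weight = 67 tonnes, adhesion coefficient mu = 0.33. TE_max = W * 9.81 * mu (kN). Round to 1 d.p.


TE_max = W * g * mu
TE_max = 67 * 9.81 * 0.33
TE_max = 657.27 * 0.33
TE_max = 216.9 kN

216.9


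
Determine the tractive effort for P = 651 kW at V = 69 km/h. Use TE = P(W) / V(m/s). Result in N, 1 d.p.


Convert: P = 651 kW = 651000 W
V = 69 / 3.6 = 19.1667 m/s
TE = 651000 / 19.1667
TE = 33965.2 N

33965.2


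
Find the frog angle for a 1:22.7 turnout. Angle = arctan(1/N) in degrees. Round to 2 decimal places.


1/N = 1/22.7 = 0.044053
angle = arctan(0.044053) = 0.044024 rad
angle = 0.044024 * 180/pi = 2.52 degrees

2.52


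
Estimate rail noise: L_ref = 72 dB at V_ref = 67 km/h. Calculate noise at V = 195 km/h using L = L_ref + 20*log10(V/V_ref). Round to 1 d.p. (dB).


V/V_ref = 195 / 67 = 2.910448
log10(2.910448) = 0.46396
20 * 0.46396 = 9.2792
L = 72 + 9.2792 = 81.3 dB

81.3


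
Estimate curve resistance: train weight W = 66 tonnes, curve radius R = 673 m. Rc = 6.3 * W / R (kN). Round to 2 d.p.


Rc = 6.3 * W / R
Rc = 6.3 * 66 / 673
Rc = 415.8 / 673
Rc = 0.62 kN

0.62


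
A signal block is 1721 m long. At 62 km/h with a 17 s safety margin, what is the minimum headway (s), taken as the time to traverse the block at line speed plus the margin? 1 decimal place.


V = 62 / 3.6 = 17.2222 m/s
Block traversal time = 1721 / 17.2222 = 99.929 s
Headway = 99.929 + 17
Headway = 116.9 s

116.9


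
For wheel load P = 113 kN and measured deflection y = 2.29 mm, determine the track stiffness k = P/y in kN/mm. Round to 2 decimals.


Track stiffness k = P / y
k = 113 / 2.29
k = 49.34 kN/mm

49.34


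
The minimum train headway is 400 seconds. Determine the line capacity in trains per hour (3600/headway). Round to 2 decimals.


Capacity = 3600 / headway
Capacity = 3600 / 400
Capacity = 9.00 trains/hour

9.00


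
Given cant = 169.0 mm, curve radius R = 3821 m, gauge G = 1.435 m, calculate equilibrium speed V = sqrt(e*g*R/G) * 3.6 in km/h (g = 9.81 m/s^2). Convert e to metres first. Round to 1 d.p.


Convert cant: e = 169.0 mm = 0.1690 m
V_ms = sqrt(0.1690 * 9.81 * 3821 / 1.435)
V_ms = sqrt(4414.493164) = 66.4417 m/s
V = 66.4417 * 3.6 = 239.2 km/h

239.2


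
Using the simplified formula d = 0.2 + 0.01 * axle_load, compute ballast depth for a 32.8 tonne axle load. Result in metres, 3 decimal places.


d = 0.2 + 0.01 * 32.8
d = 0.2 + 0.328
d = 0.528 m

0.528


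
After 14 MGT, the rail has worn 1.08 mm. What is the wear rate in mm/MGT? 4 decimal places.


Wear rate = total wear / cumulative tonnage
Rate = 1.08 / 14
Rate = 0.0771 mm/MGT

0.0771


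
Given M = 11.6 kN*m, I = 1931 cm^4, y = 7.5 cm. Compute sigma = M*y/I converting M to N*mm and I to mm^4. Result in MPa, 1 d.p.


Convert units:
M = 11.6 kN*m = 11600000 N*mm
y = 7.5 cm = 75 mm
I = 1931 cm^4 = 19310000 mm^4
sigma = 11600000 * 75 / 19310000
sigma = 45.1 MPa

45.1


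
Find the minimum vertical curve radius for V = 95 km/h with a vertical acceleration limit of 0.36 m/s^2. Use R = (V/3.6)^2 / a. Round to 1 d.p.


Convert speed: V = 95 / 3.6 = 26.3889 m/s
V^2 = 696.3735 m^2/s^2
R_v = 696.3735 / 0.36
R_v = 1934.4 m

1934.4


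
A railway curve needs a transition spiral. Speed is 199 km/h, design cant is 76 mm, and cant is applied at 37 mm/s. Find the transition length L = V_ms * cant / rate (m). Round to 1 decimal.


Convert speed: V = 199 / 3.6 = 55.2778 m/s
L = 55.2778 * 76 / 37
L = 4201.1111 / 37
L = 113.5 m

113.5


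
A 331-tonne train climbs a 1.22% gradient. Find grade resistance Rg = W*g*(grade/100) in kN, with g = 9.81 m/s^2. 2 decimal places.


Rg = W * 9.81 * grade / 100
Rg = 331 * 9.81 * 1.22 / 100
Rg = 3247.11 * 0.0122
Rg = 39.61 kN

39.61


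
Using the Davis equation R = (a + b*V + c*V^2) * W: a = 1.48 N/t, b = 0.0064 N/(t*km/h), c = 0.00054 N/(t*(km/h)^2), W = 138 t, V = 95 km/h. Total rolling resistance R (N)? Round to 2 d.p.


b*V = 0.0064 * 95 = 0.608
c*V^2 = 0.00054 * 9025 = 4.8735
R_per_t = 1.48 + 0.608 + 4.8735 = 6.9615 N/t
R_total = 6.9615 * 138 = 960.69 N

960.69


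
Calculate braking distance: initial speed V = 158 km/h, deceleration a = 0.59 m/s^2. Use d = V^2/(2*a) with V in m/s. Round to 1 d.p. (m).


Convert speed: V = 158 / 3.6 = 43.8889 m/s
V^2 = 1926.2346
d = 1926.2346 / (2 * 0.59)
d = 1926.2346 / 1.18
d = 1632.4 m

1632.4


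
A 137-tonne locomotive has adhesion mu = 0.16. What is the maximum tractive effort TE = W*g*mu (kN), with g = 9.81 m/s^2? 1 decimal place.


TE_max = W * g * mu
TE_max = 137 * 9.81 * 0.16
TE_max = 1343.97 * 0.16
TE_max = 215.0 kN

215.0


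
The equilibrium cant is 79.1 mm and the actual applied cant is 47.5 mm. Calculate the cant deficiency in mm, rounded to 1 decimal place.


Cant deficiency = equilibrium cant - actual cant
CD = 79.1 - 47.5
CD = 31.6 mm

31.6


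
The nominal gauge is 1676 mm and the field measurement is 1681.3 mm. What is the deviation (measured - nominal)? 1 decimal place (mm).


Deviation = measured - nominal
Deviation = 1681.3 - 1676
Deviation = 5.3 mm

5.3


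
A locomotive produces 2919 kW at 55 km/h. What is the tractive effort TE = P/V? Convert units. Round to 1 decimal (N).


Convert: P = 2919 kW = 2919000 W
V = 55 / 3.6 = 15.2778 m/s
TE = 2919000 / 15.2778
TE = 191061.8 N

191061.8


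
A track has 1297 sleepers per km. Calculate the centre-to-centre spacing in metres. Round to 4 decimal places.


Spacing = 1000 m / number of sleepers
Spacing = 1000 / 1297
Spacing = 0.7710 m

0.7710


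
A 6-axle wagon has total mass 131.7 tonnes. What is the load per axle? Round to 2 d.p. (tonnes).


Load per axle = total weight / number of axles
Load = 131.7 / 6
Load = 21.95 tonnes

21.95


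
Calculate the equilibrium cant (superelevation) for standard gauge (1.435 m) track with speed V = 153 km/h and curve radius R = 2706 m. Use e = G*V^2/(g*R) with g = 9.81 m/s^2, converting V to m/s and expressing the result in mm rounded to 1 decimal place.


Convert speed: V = 153 / 3.6 = 42.5 m/s
Apply formula: e = 1.435 * 42.5^2 / (9.81 * 2706)
e = 1.435 * 1806.25 / 26545.86
e = 0.097641 m = 97.6 mm

97.6


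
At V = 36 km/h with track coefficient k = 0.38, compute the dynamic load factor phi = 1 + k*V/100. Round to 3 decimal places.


phi = 1 + k * V / 100
phi = 1 + 0.38 * 36 / 100
phi = 1 + 0.1368
phi = 1.137

1.137


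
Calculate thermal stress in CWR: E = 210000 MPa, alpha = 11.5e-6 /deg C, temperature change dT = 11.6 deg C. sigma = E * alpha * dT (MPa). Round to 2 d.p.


sigma = E * alpha * dT
sigma = 210000 * 11.5e-6 * 11.6
sigma = 2.415 * 11.6
sigma = 28.01 MPa

28.01


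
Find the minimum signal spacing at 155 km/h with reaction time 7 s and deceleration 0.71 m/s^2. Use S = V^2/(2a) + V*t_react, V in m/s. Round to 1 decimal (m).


V = 155 / 3.6 = 43.0556 m/s
Braking distance = 43.0556^2 / (2*0.71) = 1305.4795 m
Sighting distance = 43.0556 * 7 = 301.3889 m
S = 1305.4795 + 301.3889 = 1606.9 m

1606.9


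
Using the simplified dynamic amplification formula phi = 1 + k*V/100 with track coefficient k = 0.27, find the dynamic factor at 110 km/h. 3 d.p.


phi = 1 + k * V / 100
phi = 1 + 0.27 * 110 / 100
phi = 1 + 0.297
phi = 1.297

1.297


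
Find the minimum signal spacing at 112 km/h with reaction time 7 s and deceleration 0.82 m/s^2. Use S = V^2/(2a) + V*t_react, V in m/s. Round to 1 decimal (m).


V = 112 / 3.6 = 31.1111 m/s
Braking distance = 31.1111^2 / (2*0.82) = 590.1837 m
Sighting distance = 31.1111 * 7 = 217.7778 m
S = 590.1837 + 217.7778 = 808.0 m

808.0


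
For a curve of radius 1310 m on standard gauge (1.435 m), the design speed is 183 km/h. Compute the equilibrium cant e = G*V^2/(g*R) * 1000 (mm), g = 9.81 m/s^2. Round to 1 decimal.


Convert speed: V = 183 / 3.6 = 50.8333 m/s
Apply formula: e = 1.435 * 50.8333^2 / (9.81 * 1310)
e = 1.435 * 2584.0278 / 12851.1
e = 0.288542 m = 288.5 mm

288.5


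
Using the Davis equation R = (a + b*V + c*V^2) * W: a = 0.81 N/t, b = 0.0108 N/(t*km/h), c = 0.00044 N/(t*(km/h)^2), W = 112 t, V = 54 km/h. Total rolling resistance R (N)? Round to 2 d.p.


b*V = 0.0108 * 54 = 0.5832
c*V^2 = 0.00044 * 2916 = 1.28304
R_per_t = 0.81 + 0.5832 + 1.28304 = 2.67624 N/t
R_total = 2.67624 * 112 = 299.74 N

299.74


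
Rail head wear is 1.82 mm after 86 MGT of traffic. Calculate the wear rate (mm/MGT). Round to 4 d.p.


Wear rate = total wear / cumulative tonnage
Rate = 1.82 / 86
Rate = 0.0212 mm/MGT

0.0212


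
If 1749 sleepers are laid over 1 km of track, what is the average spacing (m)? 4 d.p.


Spacing = 1000 m / number of sleepers
Spacing = 1000 / 1749
Spacing = 0.5718 m

0.5718


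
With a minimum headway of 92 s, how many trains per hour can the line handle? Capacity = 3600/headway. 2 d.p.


Capacity = 3600 / headway
Capacity = 3600 / 92
Capacity = 39.13 trains/hour

39.13


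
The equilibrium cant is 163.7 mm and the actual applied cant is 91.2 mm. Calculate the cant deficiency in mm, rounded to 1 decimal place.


Cant deficiency = equilibrium cant - actual cant
CD = 163.7 - 91.2
CD = 72.5 mm

72.5


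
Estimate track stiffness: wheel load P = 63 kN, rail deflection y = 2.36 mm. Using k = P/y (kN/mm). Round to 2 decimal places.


Track stiffness k = P / y
k = 63 / 2.36
k = 26.69 kN/mm

26.69


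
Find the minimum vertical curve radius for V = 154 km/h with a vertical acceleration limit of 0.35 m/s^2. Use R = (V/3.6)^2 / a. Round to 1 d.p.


Convert speed: V = 154 / 3.6 = 42.7778 m/s
V^2 = 1829.9383 m^2/s^2
R_v = 1829.9383 / 0.35
R_v = 5228.4 m

5228.4


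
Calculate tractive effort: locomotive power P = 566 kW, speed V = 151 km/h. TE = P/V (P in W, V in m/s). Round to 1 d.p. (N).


Convert: P = 566 kW = 566000 W
V = 151 / 3.6 = 41.9444 m/s
TE = 566000 / 41.9444
TE = 13494.0 N

13494.0


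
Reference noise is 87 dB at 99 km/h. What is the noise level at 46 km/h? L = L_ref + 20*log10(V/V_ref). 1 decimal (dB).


V/V_ref = 46 / 99 = 0.464646
log10(0.464646) = -0.332877
20 * -0.332877 = -6.6575
L = 87 + -6.6575 = 80.3 dB

80.3


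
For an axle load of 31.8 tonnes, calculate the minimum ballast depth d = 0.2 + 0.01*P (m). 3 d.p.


d = 0.2 + 0.01 * 31.8
d = 0.2 + 0.318
d = 0.518 m

0.518


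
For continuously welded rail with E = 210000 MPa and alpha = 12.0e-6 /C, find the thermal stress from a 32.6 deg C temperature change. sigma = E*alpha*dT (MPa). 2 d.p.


sigma = E * alpha * dT
sigma = 210000 * 12.0e-6 * 32.6
sigma = 2.52 * 32.6
sigma = 82.15 MPa

82.15


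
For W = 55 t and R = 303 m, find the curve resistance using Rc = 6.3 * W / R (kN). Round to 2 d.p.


Rc = 6.3 * W / R
Rc = 6.3 * 55 / 303
Rc = 346.5 / 303
Rc = 1.14 kN

1.14


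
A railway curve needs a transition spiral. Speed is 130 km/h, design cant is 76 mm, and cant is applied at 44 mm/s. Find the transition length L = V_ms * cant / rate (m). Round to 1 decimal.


Convert speed: V = 130 / 3.6 = 36.1111 m/s
L = 36.1111 * 76 / 44
L = 2744.4444 / 44
L = 62.4 m

62.4


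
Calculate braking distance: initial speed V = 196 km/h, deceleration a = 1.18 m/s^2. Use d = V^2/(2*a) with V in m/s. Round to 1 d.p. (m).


Convert speed: V = 196 / 3.6 = 54.4444 m/s
V^2 = 2964.1975
d = 2964.1975 / (2 * 1.18)
d = 2964.1975 / 2.36
d = 1256.0 m

1256.0


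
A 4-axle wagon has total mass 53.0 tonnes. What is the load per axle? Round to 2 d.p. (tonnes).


Load per axle = total weight / number of axles
Load = 53.0 / 4
Load = 13.25 tonnes

13.25


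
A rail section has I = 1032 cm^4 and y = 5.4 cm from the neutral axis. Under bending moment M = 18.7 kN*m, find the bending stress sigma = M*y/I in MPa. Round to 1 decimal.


Convert units:
M = 18.7 kN*m = 18700000 N*mm
y = 5.4 cm = 54 mm
I = 1032 cm^4 = 10320000 mm^4
sigma = 18700000 * 54 / 10320000
sigma = 97.8 MPa

97.8


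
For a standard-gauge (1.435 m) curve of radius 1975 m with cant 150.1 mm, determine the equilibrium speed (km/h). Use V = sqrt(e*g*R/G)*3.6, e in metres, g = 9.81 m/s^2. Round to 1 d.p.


Convert cant: e = 150.1 mm = 0.1501 m
V_ms = sqrt(0.1501 * 9.81 * 1975 / 1.435)
V_ms = sqrt(2026.585348) = 45.0176 m/s
V = 45.0176 * 3.6 = 162.1 km/h

162.1


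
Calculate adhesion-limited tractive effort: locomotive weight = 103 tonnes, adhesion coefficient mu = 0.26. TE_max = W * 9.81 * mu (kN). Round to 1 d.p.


TE_max = W * g * mu
TE_max = 103 * 9.81 * 0.26
TE_max = 1010.43 * 0.26
TE_max = 262.7 kN

262.7


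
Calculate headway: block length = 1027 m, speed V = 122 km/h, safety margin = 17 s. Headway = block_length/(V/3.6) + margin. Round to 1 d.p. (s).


V = 122 / 3.6 = 33.8889 m/s
Block traversal time = 1027 / 33.8889 = 30.3049 s
Headway = 30.3049 + 17
Headway = 47.3 s

47.3


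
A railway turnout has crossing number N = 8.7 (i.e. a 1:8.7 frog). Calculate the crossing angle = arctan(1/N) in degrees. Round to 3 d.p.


1/N = 1/8.7 = 0.114943
angle = arctan(0.114943) = 0.11444 rad
angle = 0.11444 * 180/pi = 6.557 degrees

6.557


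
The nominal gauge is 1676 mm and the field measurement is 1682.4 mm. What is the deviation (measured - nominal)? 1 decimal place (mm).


Deviation = measured - nominal
Deviation = 1682.4 - 1676
Deviation = 6.4 mm

6.4


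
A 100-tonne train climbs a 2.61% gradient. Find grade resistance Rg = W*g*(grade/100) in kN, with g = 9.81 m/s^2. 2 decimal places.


Rg = W * 9.81 * grade / 100
Rg = 100 * 9.81 * 2.61 / 100
Rg = 981.0 * 0.0261
Rg = 25.60 kN

25.60


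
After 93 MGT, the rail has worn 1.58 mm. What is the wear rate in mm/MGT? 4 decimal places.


Wear rate = total wear / cumulative tonnage
Rate = 1.58 / 93
Rate = 0.0170 mm/MGT

0.0170


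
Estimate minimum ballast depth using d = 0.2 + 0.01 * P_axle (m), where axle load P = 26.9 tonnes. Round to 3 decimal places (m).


d = 0.2 + 0.01 * 26.9
d = 0.2 + 0.269
d = 0.469 m

0.469


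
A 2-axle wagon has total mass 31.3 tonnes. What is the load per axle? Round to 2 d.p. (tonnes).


Load per axle = total weight / number of axles
Load = 31.3 / 2
Load = 15.65 tonnes

15.65


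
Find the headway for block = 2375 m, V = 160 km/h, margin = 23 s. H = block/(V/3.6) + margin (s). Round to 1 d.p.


V = 160 / 3.6 = 44.4444 m/s
Block traversal time = 2375 / 44.4444 = 53.4375 s
Headway = 53.4375 + 23
Headway = 76.4 s

76.4


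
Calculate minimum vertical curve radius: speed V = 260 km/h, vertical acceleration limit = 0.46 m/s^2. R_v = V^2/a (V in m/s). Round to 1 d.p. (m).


Convert speed: V = 260 / 3.6 = 72.2222 m/s
V^2 = 5216.0494 m^2/s^2
R_v = 5216.0494 / 0.46
R_v = 11339.2 m

11339.2


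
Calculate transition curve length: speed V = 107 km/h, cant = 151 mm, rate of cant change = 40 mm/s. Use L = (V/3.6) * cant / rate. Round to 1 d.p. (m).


Convert speed: V = 107 / 3.6 = 29.7222 m/s
L = 29.7222 * 151 / 40
L = 4488.0556 / 40
L = 112.2 m

112.2


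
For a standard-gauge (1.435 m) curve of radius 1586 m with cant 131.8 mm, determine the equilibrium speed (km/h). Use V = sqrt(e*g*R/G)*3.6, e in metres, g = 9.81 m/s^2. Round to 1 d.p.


Convert cant: e = 131.8 mm = 0.1318 m
V_ms = sqrt(0.1318 * 9.81 * 1586 / 1.435)
V_ms = sqrt(1429.01142) = 37.8023 m/s
V = 37.8023 * 3.6 = 136.1 km/h

136.1


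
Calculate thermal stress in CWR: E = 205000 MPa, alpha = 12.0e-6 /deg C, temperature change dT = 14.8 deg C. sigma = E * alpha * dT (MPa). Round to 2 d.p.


sigma = E * alpha * dT
sigma = 205000 * 12.0e-6 * 14.8
sigma = 2.46 * 14.8
sigma = 36.41 MPa

36.41


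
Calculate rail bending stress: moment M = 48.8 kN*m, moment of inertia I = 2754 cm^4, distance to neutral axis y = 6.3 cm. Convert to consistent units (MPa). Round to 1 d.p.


Convert units:
M = 48.8 kN*m = 48800000 N*mm
y = 6.3 cm = 63 mm
I = 2754 cm^4 = 27540000 mm^4
sigma = 48800000 * 63 / 27540000
sigma = 111.6 MPa

111.6


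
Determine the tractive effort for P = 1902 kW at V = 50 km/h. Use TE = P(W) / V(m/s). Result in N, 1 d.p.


Convert: P = 1902 kW = 1902000 W
V = 50 / 3.6 = 13.8889 m/s
TE = 1902000 / 13.8889
TE = 136944.0 N

136944.0


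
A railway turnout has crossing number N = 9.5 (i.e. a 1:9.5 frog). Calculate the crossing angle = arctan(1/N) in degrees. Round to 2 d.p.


1/N = 1/9.5 = 0.105263
angle = arctan(0.105263) = 0.104877 rad
angle = 0.104877 * 180/pi = 6.01 degrees

6.01


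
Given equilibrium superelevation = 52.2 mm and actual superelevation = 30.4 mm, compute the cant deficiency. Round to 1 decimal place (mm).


Cant deficiency = equilibrium cant - actual cant
CD = 52.2 - 30.4
CD = 21.8 mm

21.8


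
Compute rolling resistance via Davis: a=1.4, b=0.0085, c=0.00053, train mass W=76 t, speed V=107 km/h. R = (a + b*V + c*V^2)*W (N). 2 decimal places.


b*V = 0.0085 * 107 = 0.9095
c*V^2 = 0.00053 * 11449 = 6.06797
R_per_t = 1.4 + 0.9095 + 6.06797 = 8.37747 N/t
R_total = 8.37747 * 76 = 636.69 N

636.69


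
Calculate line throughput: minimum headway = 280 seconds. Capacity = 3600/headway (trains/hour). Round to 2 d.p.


Capacity = 3600 / headway
Capacity = 3600 / 280
Capacity = 12.86 trains/hour

12.86


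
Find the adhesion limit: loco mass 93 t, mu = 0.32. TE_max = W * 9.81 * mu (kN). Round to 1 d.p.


TE_max = W * g * mu
TE_max = 93 * 9.81 * 0.32
TE_max = 912.33 * 0.32
TE_max = 291.9 kN

291.9


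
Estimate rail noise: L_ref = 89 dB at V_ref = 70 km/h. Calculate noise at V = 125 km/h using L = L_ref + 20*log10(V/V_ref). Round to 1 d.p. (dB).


V/V_ref = 125 / 70 = 1.785714
log10(1.785714) = 0.251812
20 * 0.251812 = 5.0362
L = 89 + 5.0362 = 94.0 dB

94.0


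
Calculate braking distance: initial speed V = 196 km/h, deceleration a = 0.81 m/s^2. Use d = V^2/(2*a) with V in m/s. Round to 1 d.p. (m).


Convert speed: V = 196 / 3.6 = 54.4444 m/s
V^2 = 2964.1975
d = 2964.1975 / (2 * 0.81)
d = 2964.1975 / 1.62
d = 1829.8 m

1829.8


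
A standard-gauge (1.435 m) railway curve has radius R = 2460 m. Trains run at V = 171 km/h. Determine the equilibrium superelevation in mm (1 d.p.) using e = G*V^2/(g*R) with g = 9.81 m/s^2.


Convert speed: V = 171 / 3.6 = 47.5 m/s
Apply formula: e = 1.435 * 47.5^2 / (9.81 * 2460)
e = 1.435 * 2256.25 / 24132.6
e = 0.134164 m = 134.2 mm

134.2


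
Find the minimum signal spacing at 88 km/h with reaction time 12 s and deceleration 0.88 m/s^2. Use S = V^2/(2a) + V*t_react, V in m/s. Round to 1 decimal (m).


V = 88 / 3.6 = 24.4444 m/s
Braking distance = 24.4444^2 / (2*0.88) = 339.5062 m
Sighting distance = 24.4444 * 12 = 293.3333 m
S = 339.5062 + 293.3333 = 632.8 m

632.8


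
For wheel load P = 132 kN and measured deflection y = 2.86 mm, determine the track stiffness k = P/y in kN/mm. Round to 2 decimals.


Track stiffness k = P / y
k = 132 / 2.86
k = 46.15 kN/mm

46.15


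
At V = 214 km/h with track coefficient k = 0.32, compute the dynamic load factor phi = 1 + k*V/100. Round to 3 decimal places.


phi = 1 + k * V / 100
phi = 1 + 0.32 * 214 / 100
phi = 1 + 0.6848
phi = 1.685

1.685


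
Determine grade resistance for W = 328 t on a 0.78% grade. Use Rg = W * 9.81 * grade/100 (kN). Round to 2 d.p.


Rg = W * 9.81 * grade / 100
Rg = 328 * 9.81 * 0.78 / 100
Rg = 3217.68 * 0.0078
Rg = 25.10 kN

25.10


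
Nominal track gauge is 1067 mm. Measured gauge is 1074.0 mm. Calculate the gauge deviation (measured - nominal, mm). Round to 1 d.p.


Deviation = measured - nominal
Deviation = 1074.0 - 1067
Deviation = 7.0 mm

7.0


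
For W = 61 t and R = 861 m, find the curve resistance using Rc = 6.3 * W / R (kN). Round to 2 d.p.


Rc = 6.3 * W / R
Rc = 6.3 * 61 / 861
Rc = 384.3 / 861
Rc = 0.45 kN

0.45


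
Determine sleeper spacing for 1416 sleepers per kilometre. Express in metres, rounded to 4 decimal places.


Spacing = 1000 m / number of sleepers
Spacing = 1000 / 1416
Spacing = 0.7062 m

0.7062


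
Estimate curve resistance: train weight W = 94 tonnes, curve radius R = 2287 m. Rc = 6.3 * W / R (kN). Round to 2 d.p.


Rc = 6.3 * W / R
Rc = 6.3 * 94 / 2287
Rc = 592.2 / 2287
Rc = 0.26 kN

0.26


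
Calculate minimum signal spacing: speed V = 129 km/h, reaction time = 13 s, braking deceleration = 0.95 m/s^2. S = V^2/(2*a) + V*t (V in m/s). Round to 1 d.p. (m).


V = 129 / 3.6 = 35.8333 m/s
Braking distance = 35.8333^2 / (2*0.95) = 675.8041 m
Sighting distance = 35.8333 * 13 = 465.8333 m
S = 675.8041 + 465.8333 = 1141.6 m

1141.6
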